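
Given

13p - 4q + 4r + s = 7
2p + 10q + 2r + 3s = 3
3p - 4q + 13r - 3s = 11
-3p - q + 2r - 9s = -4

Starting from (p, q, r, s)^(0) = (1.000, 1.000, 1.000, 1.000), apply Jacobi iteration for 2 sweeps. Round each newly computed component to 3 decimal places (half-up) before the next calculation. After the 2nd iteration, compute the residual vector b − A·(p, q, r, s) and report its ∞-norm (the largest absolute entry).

Iteration 1:
  p = (7 - (-4)·1.000 - (4)·1.000 - (1)·1.000) / (13) = 0.462
  q = (3 - (2)·1.000 - (2)·1.000 - (3)·1.000) / (10) = -0.400
  r = (11 - (3)·1.000 - (-4)·1.000 - (-3)·1.000) / (13) = 1.154
  s = (-4 - (-3)·1.000 - (-1)·1.000 - (2)·1.000) / (-9) = 0.222
Iteration 2:
  p = (7 - (-4)·-0.400 - (4)·1.154 - (1)·0.222) / (13) = 0.043
  q = (3 - (2)·0.462 - (2)·1.154 - (3)·0.222) / (10) = -0.090
  r = (11 - (3)·0.462 - (-4)·-0.400 - (-3)·0.222) / (13) = 0.668
  s = (-4 - (-3)·0.462 - (-1)·-0.400 - (2)·1.154) / (-9) = 0.591
Residual b − A·x = (2.818, 0.705, 3.600, 0.022); ∞-norm = 3.600

3.600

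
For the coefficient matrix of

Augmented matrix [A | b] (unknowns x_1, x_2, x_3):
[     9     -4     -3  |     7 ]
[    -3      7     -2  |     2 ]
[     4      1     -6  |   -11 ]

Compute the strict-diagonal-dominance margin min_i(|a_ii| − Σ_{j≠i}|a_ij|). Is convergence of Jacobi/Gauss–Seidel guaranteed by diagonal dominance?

1

row 1: |9| − (4+3) = 2
row 2: |7| − (3+2) = 2
row 3: |-6| − (4+1) = 1
minimum over rows = 1 → strictly diagonally dominant (convergence guaranteed)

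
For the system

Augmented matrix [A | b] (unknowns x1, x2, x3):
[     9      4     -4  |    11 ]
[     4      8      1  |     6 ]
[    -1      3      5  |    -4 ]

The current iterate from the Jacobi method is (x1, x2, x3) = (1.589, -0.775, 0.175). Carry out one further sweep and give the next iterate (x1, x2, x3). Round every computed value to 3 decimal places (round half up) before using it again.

(1.644, -0.066, -0.017)

One sweep:
  x1 = (11 - (4)·-0.775 - (-4)·0.175) / (9) = 1.644
  x2 = (6 - (4)·1.589 - (1)·0.175) / (8) = -0.066
  x3 = (-4 - (-1)·1.589 - (3)·-0.775) / (5) = -0.017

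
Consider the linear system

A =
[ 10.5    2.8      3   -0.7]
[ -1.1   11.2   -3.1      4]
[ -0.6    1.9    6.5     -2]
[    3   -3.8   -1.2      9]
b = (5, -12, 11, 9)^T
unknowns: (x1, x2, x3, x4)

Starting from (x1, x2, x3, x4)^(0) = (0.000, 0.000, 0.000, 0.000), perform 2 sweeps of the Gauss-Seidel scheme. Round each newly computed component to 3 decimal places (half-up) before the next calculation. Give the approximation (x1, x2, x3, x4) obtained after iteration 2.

Iteration 1:
  x1 = (5 - (2.8)·0.000 - (3)·0.000 - (-0.7)·0.000) / (10.5) = 0.476
  x2 = (-12 - (-1.1)·0.476 - (-3.1)·0.000 - (4)·0.000) / (11.2) = -1.025
  x3 = (11 - (-0.6)·0.476 - (1.9)·-1.025 - (-2)·0.000) / (6.5) = 2.036
  x4 = (9 - (3)·0.476 - (-3.8)·-1.025 - (-1.2)·2.036) / (9) = 0.680
Iteration 2:
  x1 = (5 - (2.8)·-1.025 - (3)·2.036 - (-0.7)·0.680) / (10.5) = 0.213
  x2 = (-12 - (-1.1)·0.213 - (-3.1)·2.036 - (4)·0.680) / (11.2) = -0.730
  x3 = (11 - (-0.6)·0.213 - (1.9)·-0.730 - (-2)·0.680) / (6.5) = 2.135
  x4 = (9 - (3)·0.213 - (-3.8)·-0.730 - (-1.2)·2.135) / (9) = 0.905

(0.213, -0.730, 2.135, 0.905)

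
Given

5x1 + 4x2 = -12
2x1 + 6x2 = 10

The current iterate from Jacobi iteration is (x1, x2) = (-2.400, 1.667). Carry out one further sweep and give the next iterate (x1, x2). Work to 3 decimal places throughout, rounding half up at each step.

(-3.734, 2.467)

One sweep:
  x1 = (-12 - (4)·1.667) / (5) = -3.734
  x2 = (10 - (2)·-2.400) / (6) = 2.467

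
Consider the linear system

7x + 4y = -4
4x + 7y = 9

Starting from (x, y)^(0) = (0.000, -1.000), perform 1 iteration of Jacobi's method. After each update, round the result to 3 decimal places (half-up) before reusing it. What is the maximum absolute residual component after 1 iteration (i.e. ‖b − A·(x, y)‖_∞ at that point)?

9.144

Iteration 1:
  x = (-4 - (4)·-1.000) / (7) = 0.000
  y = (9 - (4)·0.000) / (7) = 1.286
Residual b − A·x = (-9.144, -0.002); ∞-norm = 9.144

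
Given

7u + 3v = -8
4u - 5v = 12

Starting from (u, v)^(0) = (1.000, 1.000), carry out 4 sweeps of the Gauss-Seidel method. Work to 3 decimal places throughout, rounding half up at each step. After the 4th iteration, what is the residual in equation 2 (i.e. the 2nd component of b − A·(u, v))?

Iteration 1:
  u = (-8 - (3)·1.000) / (7) = -1.571
  v = (12 - (4)·-1.571) / (-5) = -3.657
Iteration 2:
  u = (-8 - (3)·-3.657) / (7) = 0.424
  v = (12 - (4)·0.424) / (-5) = -2.061
Iteration 3:
  u = (-8 - (3)·-2.061) / (7) = -0.260
  v = (12 - (4)·-0.260) / (-5) = -2.608
Iteration 4:
  u = (-8 - (3)·-2.608) / (7) = -0.025
  v = (12 - (4)·-0.025) / (-5) = -2.420
Residual b − A·x = (-0.565, 0.000)

0.000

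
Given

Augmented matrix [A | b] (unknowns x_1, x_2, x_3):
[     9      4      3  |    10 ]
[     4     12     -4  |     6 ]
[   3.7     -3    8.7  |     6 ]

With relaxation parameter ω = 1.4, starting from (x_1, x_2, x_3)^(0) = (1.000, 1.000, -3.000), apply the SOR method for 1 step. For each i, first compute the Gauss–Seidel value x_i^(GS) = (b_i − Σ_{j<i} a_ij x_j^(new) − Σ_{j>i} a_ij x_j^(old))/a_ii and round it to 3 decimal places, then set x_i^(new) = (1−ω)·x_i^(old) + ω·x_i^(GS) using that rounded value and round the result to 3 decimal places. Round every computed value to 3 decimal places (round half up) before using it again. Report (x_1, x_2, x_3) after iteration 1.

Iteration 1:
  x_1: GS value = (10 - (4)·1.000 - (3)·-3.000) / (9) = 1.667;  x_1 ← (1−ω)·1.000 + ω·1.667 = 1.934
  x_2: GS value = (6 - (4)·1.934 - (-4)·-3.000) / (12) = -1.145;  x_2 ← (1−ω)·1.000 + ω·-1.145 = -2.003
  x_3: GS value = (6 - (3.7)·1.934 - (-3)·-2.003) / (8.7) = -0.824;  x_3 ← (1−ω)·-3.000 + ω·-0.824 = 0.046

(1.934, -2.003, 0.046)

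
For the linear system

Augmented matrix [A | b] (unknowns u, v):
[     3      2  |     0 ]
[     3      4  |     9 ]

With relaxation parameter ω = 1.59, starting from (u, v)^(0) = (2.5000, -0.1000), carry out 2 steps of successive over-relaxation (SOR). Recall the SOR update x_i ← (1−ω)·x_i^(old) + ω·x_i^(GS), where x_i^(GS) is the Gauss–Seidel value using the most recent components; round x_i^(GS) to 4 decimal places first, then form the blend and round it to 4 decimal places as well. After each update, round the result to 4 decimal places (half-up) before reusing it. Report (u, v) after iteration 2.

(-4.7775, 6.1659)

Iteration 1:
  u: GS value = (0 - (2)·-0.1000) / (3) = 0.0667;  u ← (1−ω)·2.5000 + ω·0.0667 = -1.3689
  v: GS value = (9 - (3)·-1.3689) / (4) = 3.2767;  v ← (1−ω)·-0.1000 + ω·3.2767 = 5.2690
Iteration 2:
  u: GS value = (0 - (2)·5.2690) / (3) = -3.5127;  u ← (1−ω)·-1.3689 + ω·-3.5127 = -4.7775
  v: GS value = (9 - (3)·-4.7775) / (4) = 5.8331;  v ← (1−ω)·5.2690 + ω·5.8331 = 6.1659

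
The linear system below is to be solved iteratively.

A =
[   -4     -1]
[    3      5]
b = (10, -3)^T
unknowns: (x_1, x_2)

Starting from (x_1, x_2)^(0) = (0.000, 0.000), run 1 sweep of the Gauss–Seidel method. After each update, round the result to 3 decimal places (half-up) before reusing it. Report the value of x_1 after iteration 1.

-2.500

Iteration 1:
  x_1 = (10 - (-1)·0.000) / (-4) = -2.500
  x_2 = (-3 - (3)·-2.500) / (5) = 0.900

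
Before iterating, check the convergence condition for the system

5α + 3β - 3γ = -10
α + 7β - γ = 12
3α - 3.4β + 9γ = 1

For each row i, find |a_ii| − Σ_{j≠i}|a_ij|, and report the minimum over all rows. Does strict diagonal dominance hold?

row 1: |5| − (3+3) = -1
row 2: |7| − (1+1) = 5
row 3: |9| − (3+3.4) = 2.6
minimum over rows = -1 → not strictly diagonally dominant

-1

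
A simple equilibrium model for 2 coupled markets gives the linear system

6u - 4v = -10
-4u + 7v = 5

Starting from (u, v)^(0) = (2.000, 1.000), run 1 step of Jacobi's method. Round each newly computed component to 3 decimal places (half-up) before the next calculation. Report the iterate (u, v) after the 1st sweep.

(-1.000, 1.857)

Iteration 1:
  u = (-10 - (-4)·1.000) / (6) = -1.000
  v = (5 - (-4)·2.000) / (7) = 1.857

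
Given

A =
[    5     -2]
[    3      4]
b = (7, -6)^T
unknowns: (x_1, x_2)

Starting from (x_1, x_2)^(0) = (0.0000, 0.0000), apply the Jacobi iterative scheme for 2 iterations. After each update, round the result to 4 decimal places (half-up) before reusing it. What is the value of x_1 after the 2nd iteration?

Iteration 1:
  x_1 = (7 - (-2)·0.0000) / (5) = 1.4000
  x_2 = (-6 - (3)·0.0000) / (4) = -1.5000
Iteration 2:
  x_1 = (7 - (-2)·-1.5000) / (5) = 0.8000
  x_2 = (-6 - (3)·1.4000) / (4) = -2.5500

0.8000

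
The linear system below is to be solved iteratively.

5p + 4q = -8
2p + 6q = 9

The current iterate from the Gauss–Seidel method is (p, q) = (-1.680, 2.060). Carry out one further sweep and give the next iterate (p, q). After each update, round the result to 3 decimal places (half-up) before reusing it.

(-3.248, 2.583)

One sweep:
  p = (-8 - (4)·2.060) / (5) = -3.248
  q = (9 - (2)·-3.248) / (6) = 2.583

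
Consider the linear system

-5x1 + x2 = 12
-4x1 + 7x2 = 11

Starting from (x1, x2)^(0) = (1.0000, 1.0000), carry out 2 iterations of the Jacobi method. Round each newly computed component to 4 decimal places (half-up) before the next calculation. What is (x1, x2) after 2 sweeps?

Iteration 1:
  x1 = (12 - (1)·1.0000) / (-5) = -2.2000
  x2 = (11 - (-4)·1.0000) / (7) = 2.1429
Iteration 2:
  x1 = (12 - (1)·2.1429) / (-5) = -1.9714
  x2 = (11 - (-4)·-2.2000) / (7) = 0.3143

(-1.9714, 0.3143)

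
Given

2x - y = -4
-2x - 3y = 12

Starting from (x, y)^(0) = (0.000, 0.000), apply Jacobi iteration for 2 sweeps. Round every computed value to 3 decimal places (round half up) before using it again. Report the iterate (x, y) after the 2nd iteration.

Iteration 1:
  x = (-4 - (-1)·0.000) / (2) = -2.000
  y = (12 - (-2)·0.000) / (-3) = -4.000
Iteration 2:
  x = (-4 - (-1)·-4.000) / (2) = -4.000
  y = (12 - (-2)·-2.000) / (-3) = -2.667

(-4.000, -2.667)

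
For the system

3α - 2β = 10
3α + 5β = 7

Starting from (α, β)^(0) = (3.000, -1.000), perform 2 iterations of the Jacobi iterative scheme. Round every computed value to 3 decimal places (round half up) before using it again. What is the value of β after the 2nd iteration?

-0.200

Iteration 1:
  α = (10 - (-2)·-1.000) / (3) = 2.667
  β = (7 - (3)·3.000) / (5) = -0.400
Iteration 2:
  α = (10 - (-2)·-0.400) / (3) = 3.067
  β = (7 - (3)·2.667) / (5) = -0.200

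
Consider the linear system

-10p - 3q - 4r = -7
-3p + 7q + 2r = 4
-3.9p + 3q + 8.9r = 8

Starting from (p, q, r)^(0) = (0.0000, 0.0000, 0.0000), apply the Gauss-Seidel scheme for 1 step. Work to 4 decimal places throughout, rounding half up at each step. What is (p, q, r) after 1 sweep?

Iteration 1:
  p = (-7 - (-3)·0.0000 - (-4)·0.0000) / (-10) = 0.7000
  q = (4 - (-3)·0.7000 - (2)·0.0000) / (7) = 0.8714
  r = (8 - (-3.9)·0.7000 - (3)·0.8714) / (8.9) = 0.9119

(0.7000, 0.8714, 0.9119)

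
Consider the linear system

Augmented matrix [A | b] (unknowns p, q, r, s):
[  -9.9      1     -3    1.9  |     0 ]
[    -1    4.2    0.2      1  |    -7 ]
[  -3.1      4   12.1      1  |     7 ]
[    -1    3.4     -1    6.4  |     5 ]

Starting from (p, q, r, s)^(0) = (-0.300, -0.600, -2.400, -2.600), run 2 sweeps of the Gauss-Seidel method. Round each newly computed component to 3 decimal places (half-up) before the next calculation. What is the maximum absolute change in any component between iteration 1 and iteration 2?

Iteration 1:
  p = (0 - (1)·-0.600 - (-3)·-2.400 - (1.9)·-2.600) / (-9.9) = 0.168
  q = (-7 - (-1)·0.168 - (0.2)·-2.400 - (1)·-2.600) / (4.2) = -0.893
  r = (7 - (-3.1)·0.168 - (4)·-0.893 - (1)·-2.600) / (12.1) = 1.132
  s = (5 - (-1)·0.168 - (3.4)·-0.893 - (-1)·1.132) / (6.4) = 1.459
Iteration 2:
  p = (0 - (1)·-0.893 - (-3)·1.132 - (1.9)·1.459) / (-9.9) = -0.153
  q = (-7 - (-1)·-0.153 - (0.2)·1.132 - (1)·1.459) / (4.2) = -2.104
  r = (7 - (-3.1)·-0.153 - (4)·-2.104 - (1)·1.459) / (12.1) = 1.114
  s = (5 - (-1)·-0.153 - (3.4)·-2.104 - (-1)·1.114) / (6.4) = 2.049
Change: (-0.321, -1.211, -0.018, 0.590) → max |·| = 1.211

1.211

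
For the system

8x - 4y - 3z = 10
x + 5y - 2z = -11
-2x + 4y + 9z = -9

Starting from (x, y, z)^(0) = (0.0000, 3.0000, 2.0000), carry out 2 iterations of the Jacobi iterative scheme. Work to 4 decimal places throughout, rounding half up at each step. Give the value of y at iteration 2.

-3.8333

Iteration 1:
  x = (10 - (-4)·3.0000 - (-3)·2.0000) / (8) = 3.5000
  y = (-11 - (1)·0.0000 - (-2)·2.0000) / (5) = -1.4000
  z = (-9 - (-2)·0.0000 - (4)·3.0000) / (9) = -2.3333
Iteration 2:
  x = (10 - (-4)·-1.4000 - (-3)·-2.3333) / (8) = -0.3250
  y = (-11 - (1)·3.5000 - (-2)·-2.3333) / (5) = -3.8333
  z = (-9 - (-2)·3.5000 - (4)·-1.4000) / (9) = 0.4000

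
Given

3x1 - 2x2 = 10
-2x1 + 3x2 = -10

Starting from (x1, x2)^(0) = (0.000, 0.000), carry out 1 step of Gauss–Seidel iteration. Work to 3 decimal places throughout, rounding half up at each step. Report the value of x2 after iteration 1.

Iteration 1:
  x1 = (10 - (-2)·0.000) / (3) = 3.333
  x2 = (-10 - (-2)·3.333) / (3) = -1.111

-1.111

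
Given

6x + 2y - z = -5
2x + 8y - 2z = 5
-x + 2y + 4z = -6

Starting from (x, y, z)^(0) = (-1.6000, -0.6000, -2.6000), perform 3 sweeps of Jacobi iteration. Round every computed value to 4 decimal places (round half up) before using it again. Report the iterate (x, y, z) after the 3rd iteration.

Iteration 1:
  x = (-5 - (2)·-0.6000 - (-1)·-2.6000) / (6) = -1.0667
  y = (5 - (2)·-1.6000 - (-2)·-2.6000) / (8) = 0.3750
  z = (-6 - (-1)·-1.6000 - (2)·-0.6000) / (4) = -1.6000
Iteration 2:
  x = (-5 - (2)·0.3750 - (-1)·-1.6000) / (6) = -1.2250
  y = (5 - (2)·-1.0667 - (-2)·-1.6000) / (8) = 0.4917
  z = (-6 - (-1)·-1.0667 - (2)·0.3750) / (4) = -1.9542
Iteration 3:
  x = (-5 - (2)·0.4917 - (-1)·-1.9542) / (6) = -1.3229
  y = (5 - (2)·-1.2250 - (-2)·-1.9542) / (8) = 0.4427
  z = (-6 - (-1)·-1.2250 - (2)·0.4917) / (4) = -2.0521

(-1.3229, 0.4427, -2.0521)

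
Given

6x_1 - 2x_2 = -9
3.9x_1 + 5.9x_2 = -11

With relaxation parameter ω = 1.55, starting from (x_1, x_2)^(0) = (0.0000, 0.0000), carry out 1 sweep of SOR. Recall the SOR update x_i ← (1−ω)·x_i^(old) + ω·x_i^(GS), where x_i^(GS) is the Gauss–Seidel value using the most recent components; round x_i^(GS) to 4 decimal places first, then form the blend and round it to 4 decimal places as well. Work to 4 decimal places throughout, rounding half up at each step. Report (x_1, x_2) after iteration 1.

(-2.3250, -0.5076)

Iteration 1:
  x_1: GS value = (-9 - (-2)·0.0000) / (6) = -1.5000;  x_1 ← (1−ω)·0.0000 + ω·-1.5000 = -2.3250
  x_2: GS value = (-11 - (3.9)·-2.3250) / (5.9) = -0.3275;  x_2 ← (1−ω)·0.0000 + ω·-0.3275 = -0.5076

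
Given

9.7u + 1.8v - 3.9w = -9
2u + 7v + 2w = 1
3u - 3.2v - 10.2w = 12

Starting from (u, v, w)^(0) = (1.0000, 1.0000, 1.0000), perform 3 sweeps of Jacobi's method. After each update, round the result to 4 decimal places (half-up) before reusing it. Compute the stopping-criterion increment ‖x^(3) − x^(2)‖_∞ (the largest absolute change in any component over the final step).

Iteration 1:
  u = (-9 - (1.8)·1.0000 - (-3.9)·1.0000) / (9.7) = -0.7113
  v = (1 - (2)·1.0000 - (2)·1.0000) / (7) = -0.4286
  w = (12 - (3)·1.0000 - (-3.2)·1.0000) / (-10.2) = -1.1961
Iteration 2:
  u = (-9 - (1.8)·-0.4286 - (-3.9)·-1.1961) / (9.7) = -1.3292
  v = (1 - (2)·-0.7113 - (2)·-1.1961) / (7) = 0.6878
  w = (12 - (3)·-0.7113 - (-3.2)·-0.4286) / (-10.2) = -1.2512
Iteration 3:
  u = (-9 - (1.8)·0.6878 - (-3.9)·-1.2512) / (9.7) = -1.5585
  v = (1 - (2)·-1.3292 - (2)·-1.2512) / (7) = 0.8801
  w = (12 - (3)·-1.3292 - (-3.2)·0.6878) / (-10.2) = -1.7832
Change: (-0.2293, 0.1923, -0.5320) → max |·| = 0.5320

0.5320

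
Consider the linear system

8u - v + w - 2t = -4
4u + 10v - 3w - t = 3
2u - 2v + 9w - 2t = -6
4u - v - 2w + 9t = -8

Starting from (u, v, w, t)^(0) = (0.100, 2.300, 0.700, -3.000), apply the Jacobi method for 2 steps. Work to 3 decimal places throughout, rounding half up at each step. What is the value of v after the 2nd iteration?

Iteration 1:
  u = (-4 - (-1)·2.300 - (1)·0.700 - (-2)·-3.000) / (8) = -1.050
  v = (3 - (4)·0.100 - (-3)·0.700 - (-1)·-3.000) / (10) = 0.170
  w = (-6 - (2)·0.100 - (-2)·2.300 - (-2)·-3.000) / (9) = -0.844
  t = (-8 - (4)·0.100 - (-1)·2.300 - (-2)·0.700) / (9) = -0.522
Iteration 2:
  u = (-4 - (-1)·0.170 - (1)·-0.844 - (-2)·-0.522) / (8) = -0.504
  v = (3 - (4)·-1.050 - (-3)·-0.844 - (-1)·-0.522) / (10) = 0.415
  w = (-6 - (2)·-1.050 - (-2)·0.170 - (-2)·-0.522) / (9) = -0.512
  t = (-8 - (4)·-1.050 - (-1)·0.170 - (-2)·-0.844) / (9) = -0.591

0.415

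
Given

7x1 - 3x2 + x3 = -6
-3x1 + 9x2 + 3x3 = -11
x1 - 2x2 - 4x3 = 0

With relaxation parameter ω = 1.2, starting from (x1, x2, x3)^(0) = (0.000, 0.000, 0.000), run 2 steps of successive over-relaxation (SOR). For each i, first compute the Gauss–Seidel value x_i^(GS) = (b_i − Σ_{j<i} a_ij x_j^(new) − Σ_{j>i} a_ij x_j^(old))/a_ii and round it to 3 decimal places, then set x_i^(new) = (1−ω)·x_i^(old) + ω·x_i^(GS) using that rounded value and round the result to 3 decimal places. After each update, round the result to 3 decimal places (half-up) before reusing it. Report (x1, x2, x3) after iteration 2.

(-1.929, -2.190, 0.572)

Iteration 1:
  x1: GS value = (-6 - (-3)·0.000 - (1)·0.000) / (7) = -0.857;  x1 ← (1−ω)·0.000 + ω·-0.857 = -1.028
  x2: GS value = (-11 - (-3)·-1.028 - (3)·0.000) / (9) = -1.565;  x2 ← (1−ω)·0.000 + ω·-1.565 = -1.878
  x3: GS value = (0 - (1)·-1.028 - (-2)·-1.878) / (-4) = 0.682;  x3 ← (1−ω)·0.000 + ω·0.682 = 0.818
Iteration 2:
  x1: GS value = (-6 - (-3)·-1.878 - (1)·0.818) / (7) = -1.779;  x1 ← (1−ω)·-1.028 + ω·-1.779 = -1.929
  x2: GS value = (-11 - (-3)·-1.929 - (3)·0.818) / (9) = -2.138;  x2 ← (1−ω)·-1.878 + ω·-2.138 = -2.190
  x3: GS value = (0 - (1)·-1.929 - (-2)·-2.190) / (-4) = 0.613;  x3 ← (1−ω)·0.818 + ω·0.613 = 0.572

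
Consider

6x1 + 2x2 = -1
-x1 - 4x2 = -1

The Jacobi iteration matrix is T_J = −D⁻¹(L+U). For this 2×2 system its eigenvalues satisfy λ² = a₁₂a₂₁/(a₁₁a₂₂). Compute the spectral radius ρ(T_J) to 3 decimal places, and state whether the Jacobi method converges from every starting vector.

0.289

a₁₂a₂₁/(a₁₁a₂₂) = (2)·(-1) / ((6)·(-4)) = 0.083333
ρ = √|0.083333| = √0.083333 = 0.289
ρ < 1, so Jacobi converges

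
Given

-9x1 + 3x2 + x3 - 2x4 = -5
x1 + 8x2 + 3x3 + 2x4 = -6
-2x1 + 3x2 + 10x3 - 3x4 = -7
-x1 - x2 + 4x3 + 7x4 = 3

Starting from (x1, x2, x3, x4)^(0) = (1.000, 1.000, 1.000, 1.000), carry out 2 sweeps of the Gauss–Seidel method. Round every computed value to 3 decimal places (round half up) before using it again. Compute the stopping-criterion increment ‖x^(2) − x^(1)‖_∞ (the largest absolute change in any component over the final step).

Iteration 1:
  x1 = (-5 - (3)·1.000 - (1)·1.000 - (-2)·1.000) / (-9) = 0.778
  x2 = (-6 - (1)·0.778 - (3)·1.000 - (2)·1.000) / (8) = -1.472
  x3 = (-7 - (-2)·0.778 - (3)·-1.472 - (-3)·1.000) / (10) = 0.197
  x4 = (3 - (-1)·0.778 - (-1)·-1.472 - (4)·0.197) / (7) = 0.217
Iteration 2:
  x1 = (-5 - (3)·-1.472 - (1)·0.197 - (-2)·0.217) / (-9) = 0.039
  x2 = (-6 - (1)·0.039 - (3)·0.197 - (2)·0.217) / (8) = -0.883
  x3 = (-7 - (-2)·0.039 - (3)·-0.883 - (-3)·0.217) / (10) = -0.362
  x4 = (3 - (-1)·0.039 - (-1)·-0.883 - (4)·-0.362) / (7) = 0.515
Change: (-0.739, 0.589, -0.559, 0.298) → max |·| = 0.739

0.739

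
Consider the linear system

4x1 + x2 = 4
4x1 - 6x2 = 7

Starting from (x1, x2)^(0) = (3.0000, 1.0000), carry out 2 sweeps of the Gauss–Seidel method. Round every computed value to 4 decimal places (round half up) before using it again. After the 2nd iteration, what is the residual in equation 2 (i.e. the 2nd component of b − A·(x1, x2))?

-0.0002

Iteration 1:
  x1 = (4 - (1)·1.0000) / (4) = 0.7500
  x2 = (7 - (4)·0.7500) / (-6) = -0.6667
Iteration 2:
  x1 = (4 - (1)·-0.6667) / (4) = 1.1667
  x2 = (7 - (4)·1.1667) / (-6) = -0.3889
Residual b − A·x = (-0.2779, -0.0002)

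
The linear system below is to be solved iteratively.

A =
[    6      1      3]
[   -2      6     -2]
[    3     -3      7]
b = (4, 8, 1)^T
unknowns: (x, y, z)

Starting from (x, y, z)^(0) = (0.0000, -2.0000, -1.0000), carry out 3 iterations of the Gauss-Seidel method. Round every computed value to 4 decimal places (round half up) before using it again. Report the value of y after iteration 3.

Iteration 1:
  x = (4 - (1)·-2.0000 - (3)·-1.0000) / (6) = 1.5000
  y = (8 - (-2)·1.5000 - (-2)·-1.0000) / (6) = 1.5000
  z = (1 - (3)·1.5000 - (-3)·1.5000) / (7) = 0.1429
Iteration 2:
  x = (4 - (1)·1.5000 - (3)·0.1429) / (6) = 0.3452
  y = (8 - (-2)·0.3452 - (-2)·0.1429) / (6) = 1.4960
  z = (1 - (3)·0.3452 - (-3)·1.4960) / (7) = 0.6361
Iteration 3:
  x = (4 - (1)·1.4960 - (3)·0.6361) / (6) = 0.0993
  y = (8 - (-2)·0.0993 - (-2)·0.6361) / (6) = 1.5785
  z = (1 - (3)·0.0993 - (-3)·1.5785) / (7) = 0.7768

1.5785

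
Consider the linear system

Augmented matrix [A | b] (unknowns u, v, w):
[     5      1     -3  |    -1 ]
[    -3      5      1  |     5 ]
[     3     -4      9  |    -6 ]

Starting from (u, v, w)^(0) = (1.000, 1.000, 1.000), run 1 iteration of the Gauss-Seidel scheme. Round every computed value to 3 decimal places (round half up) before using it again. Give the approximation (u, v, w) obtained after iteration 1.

Iteration 1:
  u = (-1 - (1)·1.000 - (-3)·1.000) / (5) = 0.200
  v = (5 - (-3)·0.200 - (1)·1.000) / (5) = 0.920
  w = (-6 - (3)·0.200 - (-4)·0.920) / (9) = -0.324

(0.200, 0.920, -0.324)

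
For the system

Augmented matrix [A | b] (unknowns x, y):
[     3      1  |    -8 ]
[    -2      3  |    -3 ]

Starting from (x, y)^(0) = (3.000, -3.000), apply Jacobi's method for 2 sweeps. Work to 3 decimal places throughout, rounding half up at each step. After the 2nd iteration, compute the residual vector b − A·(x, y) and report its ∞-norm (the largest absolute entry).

Iteration 1:
  x = (-8 - (1)·-3.000) / (3) = -1.667
  y = (-3 - (-2)·3.000) / (3) = 1.000
Iteration 2:
  x = (-8 - (1)·1.000) / (3) = -3.000
  y = (-3 - (-2)·-1.667) / (3) = -2.111
Residual b − A·x = (3.111, -2.667); ∞-norm = 3.111

3.111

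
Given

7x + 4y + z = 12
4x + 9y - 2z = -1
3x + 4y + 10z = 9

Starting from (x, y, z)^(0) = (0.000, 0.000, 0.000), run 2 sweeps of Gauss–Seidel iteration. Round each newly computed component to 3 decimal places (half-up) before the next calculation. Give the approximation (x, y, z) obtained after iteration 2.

Iteration 1:
  x = (12 - (4)·0.000 - (1)·0.000) / (7) = 1.714
  y = (-1 - (4)·1.714 - (-2)·0.000) / (9) = -0.873
  z = (9 - (3)·1.714 - (4)·-0.873) / (10) = 0.735
Iteration 2:
  x = (12 - (4)·-0.873 - (1)·0.735) / (7) = 2.108
  y = (-1 - (4)·2.108 - (-2)·0.735) / (9) = -0.885
  z = (9 - (3)·2.108 - (4)·-0.885) / (10) = 0.622

(2.108, -0.885, 0.622)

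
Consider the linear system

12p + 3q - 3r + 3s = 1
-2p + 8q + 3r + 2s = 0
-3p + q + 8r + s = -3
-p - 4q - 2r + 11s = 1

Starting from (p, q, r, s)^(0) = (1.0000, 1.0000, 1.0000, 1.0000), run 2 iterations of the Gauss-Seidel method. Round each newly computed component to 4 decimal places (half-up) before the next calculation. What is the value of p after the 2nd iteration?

Iteration 1:
  p = (1 - (3)·1.0000 - (-3)·1.0000 - (3)·1.0000) / (12) = -0.1667
  q = (0 - (-2)·-0.1667 - (3)·1.0000 - (2)·1.0000) / (8) = -0.6667
  r = (-3 - (-3)·-0.1667 - (1)·-0.6667 - (1)·1.0000) / (8) = -0.4792
  s = (1 - (-1)·-0.1667 - (-4)·-0.6667 - (-2)·-0.4792) / (11) = -0.2538
Iteration 2:
  p = (1 - (3)·-0.6667 - (-3)·-0.4792 - (3)·-0.2538) / (12) = 0.1937
  q = (0 - (-2)·0.1937 - (3)·-0.4792 - (2)·-0.2538) / (8) = 0.2916
  r = (-3 - (-3)·0.1937 - (1)·0.2916 - (1)·-0.2538) / (8) = -0.3071
  s = (1 - (-1)·0.1937 - (-4)·0.2916 - (-2)·-0.3071) / (11) = 0.1587

0.1937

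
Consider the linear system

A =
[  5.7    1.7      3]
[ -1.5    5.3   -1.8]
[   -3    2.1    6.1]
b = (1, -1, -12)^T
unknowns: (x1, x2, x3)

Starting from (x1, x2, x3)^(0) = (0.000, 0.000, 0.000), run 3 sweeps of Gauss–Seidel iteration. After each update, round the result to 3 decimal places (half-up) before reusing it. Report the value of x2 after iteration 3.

Iteration 1:
  x1 = (1 - (1.7)·0.000 - (3)·0.000) / (5.7) = 0.175
  x2 = (-1 - (-1.5)·0.175 - (-1.8)·0.000) / (5.3) = -0.139
  x3 = (-12 - (-3)·0.175 - (2.1)·-0.139) / (6.1) = -1.833
Iteration 2:
  x1 = (1 - (1.7)·-0.139 - (3)·-1.833) / (5.7) = 1.182
  x2 = (-1 - (-1.5)·1.182 - (-1.8)·-1.833) / (5.3) = -0.477
  x3 = (-12 - (-3)·1.182 - (2.1)·-0.477) / (6.1) = -1.222
Iteration 3:
  x1 = (1 - (1.7)·-0.477 - (3)·-1.222) / (5.7) = 0.961
  x2 = (-1 - (-1.5)·0.961 - (-1.8)·-1.222) / (5.3) = -0.332
  x3 = (-12 - (-3)·0.961 - (2.1)·-0.332) / (6.1) = -1.380

-0.332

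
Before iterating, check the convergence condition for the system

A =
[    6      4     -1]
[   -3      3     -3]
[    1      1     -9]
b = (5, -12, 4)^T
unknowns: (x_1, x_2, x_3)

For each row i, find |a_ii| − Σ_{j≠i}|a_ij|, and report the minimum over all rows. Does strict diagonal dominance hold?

-3

row 1: |6| − (4+1) = 1
row 2: |3| − (3+3) = -3
row 3: |-9| − (1+1) = 7
minimum over rows = -3 → not strictly diagonally dominant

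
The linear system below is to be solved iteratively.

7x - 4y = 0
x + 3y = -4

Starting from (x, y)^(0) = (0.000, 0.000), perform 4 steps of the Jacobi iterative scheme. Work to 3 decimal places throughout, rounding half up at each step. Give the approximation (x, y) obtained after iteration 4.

Iteration 1:
  x = (0 - (-4)·0.000) / (7) = 0.000
  y = (-4 - (1)·0.000) / (3) = -1.333
Iteration 2:
  x = (0 - (-4)·-1.333) / (7) = -0.762
  y = (-4 - (1)·0.000) / (3) = -1.333
Iteration 3:
  x = (0 - (-4)·-1.333) / (7) = -0.762
  y = (-4 - (1)·-0.762) / (3) = -1.079
Iteration 4:
  x = (0 - (-4)·-1.079) / (7) = -0.617
  y = (-4 - (1)·-0.762) / (3) = -1.079

(-0.617, -1.079)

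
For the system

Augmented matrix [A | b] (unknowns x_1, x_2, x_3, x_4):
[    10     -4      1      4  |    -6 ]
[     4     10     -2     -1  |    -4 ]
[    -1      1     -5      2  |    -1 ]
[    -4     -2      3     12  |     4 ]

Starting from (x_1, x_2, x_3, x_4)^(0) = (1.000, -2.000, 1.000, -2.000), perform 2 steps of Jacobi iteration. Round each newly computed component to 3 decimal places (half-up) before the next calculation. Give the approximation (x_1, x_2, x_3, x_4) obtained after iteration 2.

Iteration 1:
  x_1 = (-6 - (-4)·-2.000 - (1)·1.000 - (4)·-2.000) / (10) = -0.700
  x_2 = (-4 - (4)·1.000 - (-2)·1.000 - (-1)·-2.000) / (10) = -0.800
  x_3 = (-1 - (-1)·1.000 - (1)·-2.000 - (2)·-2.000) / (-5) = -1.200
  x_4 = (4 - (-4)·1.000 - (-2)·-2.000 - (3)·1.000) / (12) = 0.083
Iteration 2:
  x_1 = (-6 - (-4)·-0.800 - (1)·-1.200 - (4)·0.083) / (10) = -0.833
  x_2 = (-4 - (4)·-0.700 - (-2)·-1.200 - (-1)·0.083) / (10) = -0.352
  x_3 = (-1 - (-1)·-0.700 - (1)·-0.800 - (2)·0.083) / (-5) = 0.213
  x_4 = (4 - (-4)·-0.700 - (-2)·-0.800 - (3)·-1.200) / (12) = 0.267

(-0.833, -0.352, 0.213, 0.267)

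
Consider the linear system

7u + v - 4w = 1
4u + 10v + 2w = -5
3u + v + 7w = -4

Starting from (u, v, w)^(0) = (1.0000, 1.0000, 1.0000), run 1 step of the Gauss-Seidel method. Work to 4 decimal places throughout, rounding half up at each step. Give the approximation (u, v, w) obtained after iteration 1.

(0.5714, -0.9286, -0.6837)

Iteration 1:
  u = (1 - (1)·1.0000 - (-4)·1.0000) / (7) = 0.5714
  v = (-5 - (4)·0.5714 - (2)·1.0000) / (10) = -0.9286
  w = (-4 - (3)·0.5714 - (1)·-0.9286) / (7) = -0.6837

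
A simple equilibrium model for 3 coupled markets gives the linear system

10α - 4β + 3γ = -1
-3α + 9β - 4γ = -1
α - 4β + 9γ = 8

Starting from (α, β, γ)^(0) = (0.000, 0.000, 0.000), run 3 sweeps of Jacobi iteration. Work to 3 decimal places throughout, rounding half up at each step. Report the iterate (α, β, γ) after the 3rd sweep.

Iteration 1:
  α = (-1 - (-4)·0.000 - (3)·0.000) / (10) = -0.100
  β = (-1 - (-3)·0.000 - (-4)·0.000) / (9) = -0.111
  γ = (8 - (1)·0.000 - (-4)·0.000) / (9) = 0.889
Iteration 2:
  α = (-1 - (-4)·-0.111 - (3)·0.889) / (10) = -0.411
  β = (-1 - (-3)·-0.100 - (-4)·0.889) / (9) = 0.251
  γ = (8 - (1)·-0.100 - (-4)·-0.111) / (9) = 0.851
Iteration 3:
  α = (-1 - (-4)·0.251 - (3)·0.851) / (10) = -0.255
  β = (-1 - (-3)·-0.411 - (-4)·0.851) / (9) = 0.130
  γ = (8 - (1)·-0.411 - (-4)·0.251) / (9) = 1.046

(-0.255, 0.130, 1.046)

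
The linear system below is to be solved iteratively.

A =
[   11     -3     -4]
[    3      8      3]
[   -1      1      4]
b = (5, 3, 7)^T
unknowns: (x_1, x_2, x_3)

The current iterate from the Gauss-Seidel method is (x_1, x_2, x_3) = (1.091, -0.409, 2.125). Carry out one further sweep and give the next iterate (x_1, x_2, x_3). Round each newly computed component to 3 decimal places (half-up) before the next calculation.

(1.116, -0.840, 2.239)

One sweep:
  x_1 = (5 - (-3)·-0.409 - (-4)·2.125) / (11) = 1.116
  x_2 = (3 - (3)·1.116 - (3)·2.125) / (8) = -0.840
  x_3 = (7 - (-1)·1.116 - (1)·-0.840) / (4) = 2.239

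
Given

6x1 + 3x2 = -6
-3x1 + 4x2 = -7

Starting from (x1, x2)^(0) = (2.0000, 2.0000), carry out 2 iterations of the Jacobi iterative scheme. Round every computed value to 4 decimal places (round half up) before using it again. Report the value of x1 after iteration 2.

-0.8750

Iteration 1:
  x1 = (-6 - (3)·2.0000) / (6) = -2.0000
  x2 = (-7 - (-3)·2.0000) / (4) = -0.2500
Iteration 2:
  x1 = (-6 - (3)·-0.2500) / (6) = -0.8750
  x2 = (-7 - (-3)·-2.0000) / (4) = -3.2500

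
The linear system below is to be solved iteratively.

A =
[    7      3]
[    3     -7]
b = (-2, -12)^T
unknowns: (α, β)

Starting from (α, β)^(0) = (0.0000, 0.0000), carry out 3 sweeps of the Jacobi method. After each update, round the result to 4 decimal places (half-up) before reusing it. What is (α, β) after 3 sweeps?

Iteration 1:
  α = (-2 - (3)·0.0000) / (7) = -0.2857
  β = (-12 - (3)·0.0000) / (-7) = 1.7143
Iteration 2:
  α = (-2 - (3)·1.7143) / (7) = -1.0204
  β = (-12 - (3)·-0.2857) / (-7) = 1.5918
Iteration 3:
  α = (-2 - (3)·1.5918) / (7) = -0.9679
  β = (-12 - (3)·-1.0204) / (-7) = 1.2770

(-0.9679, 1.2770)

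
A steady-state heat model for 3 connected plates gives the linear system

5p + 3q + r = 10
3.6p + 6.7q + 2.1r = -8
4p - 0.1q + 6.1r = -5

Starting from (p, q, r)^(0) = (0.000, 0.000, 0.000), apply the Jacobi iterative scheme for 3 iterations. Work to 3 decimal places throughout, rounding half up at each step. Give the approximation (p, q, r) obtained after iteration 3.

Iteration 1:
  p = (10 - (3)·0.000 - (1)·0.000) / (5) = 2.000
  q = (-8 - (3.6)·0.000 - (2.1)·0.000) / (6.7) = -1.194
  r = (-5 - (4)·0.000 - (-0.1)·0.000) / (6.1) = -0.820
Iteration 2:
  p = (10 - (3)·-1.194 - (1)·-0.820) / (5) = 2.880
  q = (-8 - (3.6)·2.000 - (2.1)·-0.820) / (6.7) = -2.012
  r = (-5 - (4)·2.000 - (-0.1)·-1.194) / (6.1) = -2.151
Iteration 3:
  p = (10 - (3)·-2.012 - (1)·-2.151) / (5) = 3.637
  q = (-8 - (3.6)·2.880 - (2.1)·-2.151) / (6.7) = -2.067
  r = (-5 - (4)·2.880 - (-0.1)·-2.012) / (6.1) = -2.741

(3.637, -2.067, -2.741)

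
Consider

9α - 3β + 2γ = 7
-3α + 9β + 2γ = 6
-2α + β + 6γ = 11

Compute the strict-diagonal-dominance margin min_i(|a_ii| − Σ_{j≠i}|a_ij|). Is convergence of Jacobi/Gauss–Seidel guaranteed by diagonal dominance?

row 1: |9| − (3+2) = 4
row 2: |9| − (3+2) = 4
row 3: |6| − (2+1) = 3
minimum over rows = 3 → strictly diagonally dominant (convergence guaranteed)

3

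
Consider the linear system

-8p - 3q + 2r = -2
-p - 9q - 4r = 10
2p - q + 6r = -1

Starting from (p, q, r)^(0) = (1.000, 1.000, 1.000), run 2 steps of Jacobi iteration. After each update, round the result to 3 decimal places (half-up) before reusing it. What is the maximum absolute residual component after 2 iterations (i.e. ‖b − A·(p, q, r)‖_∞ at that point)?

Iteration 1:
  p = (-2 - (-3)·1.000 - (2)·1.000) / (-8) = 0.125
  q = (10 - (-1)·1.000 - (-4)·1.000) / (-9) = -1.667
  r = (-1 - (2)·1.000 - (-1)·1.000) / (6) = -0.333
Iteration 2:
  p = (-2 - (-3)·-1.667 - (2)·-0.333) / (-8) = 0.792
  q = (10 - (-1)·0.125 - (-4)·-0.333) / (-9) = -0.977
  r = (-1 - (2)·0.125 - (-1)·-1.667) / (6) = -0.486
Residual b − A·x = (2.377, 0.055, -0.645); ∞-norm = 2.377

2.377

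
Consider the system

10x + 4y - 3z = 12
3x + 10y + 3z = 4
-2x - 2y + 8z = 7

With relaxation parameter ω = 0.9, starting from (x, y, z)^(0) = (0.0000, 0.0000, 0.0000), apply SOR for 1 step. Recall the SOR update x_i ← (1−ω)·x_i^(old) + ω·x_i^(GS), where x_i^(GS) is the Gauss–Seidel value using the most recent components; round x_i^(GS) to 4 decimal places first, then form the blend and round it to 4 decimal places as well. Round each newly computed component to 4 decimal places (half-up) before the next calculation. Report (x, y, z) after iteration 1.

(1.0800, 0.0684, 1.0459)

Iteration 1:
  x: GS value = (12 - (4)·0.0000 - (-3)·0.0000) / (10) = 1.2000;  x ← (1−ω)·0.0000 + ω·1.2000 = 1.0800
  y: GS value = (4 - (3)·1.0800 - (3)·0.0000) / (10) = 0.0760;  y ← (1−ω)·0.0000 + ω·0.0760 = 0.0684
  z: GS value = (7 - (-2)·1.0800 - (-2)·0.0684) / (8) = 1.1621;  z ← (1−ω)·0.0000 + ω·1.1621 = 1.0459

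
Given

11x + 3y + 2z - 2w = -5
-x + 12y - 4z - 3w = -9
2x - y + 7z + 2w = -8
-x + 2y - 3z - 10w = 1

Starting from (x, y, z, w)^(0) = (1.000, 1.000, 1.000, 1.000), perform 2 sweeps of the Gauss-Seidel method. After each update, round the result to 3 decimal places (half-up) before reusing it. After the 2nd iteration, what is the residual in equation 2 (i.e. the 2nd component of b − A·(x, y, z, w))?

Iteration 1:
  x = (-5 - (3)·1.000 - (2)·1.000 - (-2)·1.000) / (11) = -0.727
  y = (-9 - (-1)·-0.727 - (-4)·1.000 - (-3)·1.000) / (12) = -0.227
  z = (-8 - (2)·-0.727 - (-1)·-0.227 - (2)·1.000) / (7) = -1.253
  w = (1 - (-1)·-0.727 - (2)·-0.227 - (-3)·-1.253) / (-10) = 0.303
Iteration 2:
  x = (-5 - (3)·-0.227 - (2)·-1.253 - (-2)·0.303) / (11) = -0.110
  y = (-9 - (-1)·-0.110 - (-4)·-1.253 - (-3)·0.303) / (12) = -1.101
  z = (-8 - (2)·-0.110 - (-1)·-1.101 - (2)·0.303) / (7) = -1.355
  w = (1 - (-1)·-0.110 - (2)·-1.101 - (-3)·-1.355) / (-10) = 0.097
Residual b − A·x = (2.417, -1.027, 0.410, -0.003)

-1.027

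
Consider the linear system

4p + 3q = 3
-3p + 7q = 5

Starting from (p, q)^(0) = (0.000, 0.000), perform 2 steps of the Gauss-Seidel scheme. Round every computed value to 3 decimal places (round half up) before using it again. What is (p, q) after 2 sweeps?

(-0.027, 0.703)

Iteration 1:
  p = (3 - (3)·0.000) / (4) = 0.750
  q = (5 - (-3)·0.750) / (7) = 1.036
Iteration 2:
  p = (3 - (3)·1.036) / (4) = -0.027
  q = (5 - (-3)·-0.027) / (7) = 0.703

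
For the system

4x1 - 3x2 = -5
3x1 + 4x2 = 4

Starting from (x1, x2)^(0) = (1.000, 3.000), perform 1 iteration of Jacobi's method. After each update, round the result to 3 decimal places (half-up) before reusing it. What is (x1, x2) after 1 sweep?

Iteration 1:
  x1 = (-5 - (-3)·3.000) / (4) = 1.000
  x2 = (4 - (3)·1.000) / (4) = 0.250

(1.000, 0.250)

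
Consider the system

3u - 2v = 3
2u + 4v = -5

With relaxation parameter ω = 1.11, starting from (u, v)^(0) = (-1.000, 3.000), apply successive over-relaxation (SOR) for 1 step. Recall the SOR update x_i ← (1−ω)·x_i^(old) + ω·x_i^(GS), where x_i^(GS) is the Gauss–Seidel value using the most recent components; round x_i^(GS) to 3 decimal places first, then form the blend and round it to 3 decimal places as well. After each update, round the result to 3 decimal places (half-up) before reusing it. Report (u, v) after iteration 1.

(3.440, -3.627)

Iteration 1:
  u: GS value = (3 - (-2)·3.000) / (3) = 3.000;  u ← (1−ω)·-1.000 + ω·3.000 = 3.440
  v: GS value = (-5 - (2)·3.440) / (4) = -2.970;  v ← (1−ω)·3.000 + ω·-2.970 = -3.627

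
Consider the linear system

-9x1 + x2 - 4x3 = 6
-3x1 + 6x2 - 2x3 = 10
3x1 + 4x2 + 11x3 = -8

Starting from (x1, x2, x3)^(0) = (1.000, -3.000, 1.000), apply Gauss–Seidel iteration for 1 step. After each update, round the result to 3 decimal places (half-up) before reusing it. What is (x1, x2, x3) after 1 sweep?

Iteration 1:
  x1 = (6 - (1)·-3.000 - (-4)·1.000) / (-9) = -1.444
  x2 = (10 - (-3)·-1.444 - (-2)·1.000) / (6) = 1.278
  x3 = (-8 - (3)·-1.444 - (4)·1.278) / (11) = -0.798

(-1.444, 1.278, -0.798)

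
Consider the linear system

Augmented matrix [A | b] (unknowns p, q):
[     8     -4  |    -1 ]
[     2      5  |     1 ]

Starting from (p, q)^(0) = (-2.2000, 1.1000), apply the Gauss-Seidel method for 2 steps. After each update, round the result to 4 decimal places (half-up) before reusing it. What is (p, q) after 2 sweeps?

(-0.1100, 0.2440)

Iteration 1:
  p = (-1 - (-4)·1.1000) / (8) = 0.4250
  q = (1 - (2)·0.4250) / (5) = 0.0300
Iteration 2:
  p = (-1 - (-4)·0.0300) / (8) = -0.1100
  q = (1 - (2)·-0.1100) / (5) = 0.2440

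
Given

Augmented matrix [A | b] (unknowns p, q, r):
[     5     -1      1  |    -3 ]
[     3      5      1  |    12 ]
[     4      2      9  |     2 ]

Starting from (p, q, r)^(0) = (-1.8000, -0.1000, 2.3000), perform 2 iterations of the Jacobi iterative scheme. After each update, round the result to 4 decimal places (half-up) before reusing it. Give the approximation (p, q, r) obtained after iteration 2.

Iteration 1:
  p = (-3 - (-1)·-0.1000 - (1)·2.3000) / (5) = -1.0800
  q = (12 - (3)·-1.8000 - (1)·2.3000) / (5) = 3.0200
  r = (2 - (4)·-1.8000 - (2)·-0.1000) / (9) = 1.0444
Iteration 2:
  p = (-3 - (-1)·3.0200 - (1)·1.0444) / (5) = -0.2049
  q = (12 - (3)·-1.0800 - (1)·1.0444) / (5) = 2.8391
  r = (2 - (4)·-1.0800 - (2)·3.0200) / (9) = 0.0311

(-0.2049, 2.8391, 0.0311)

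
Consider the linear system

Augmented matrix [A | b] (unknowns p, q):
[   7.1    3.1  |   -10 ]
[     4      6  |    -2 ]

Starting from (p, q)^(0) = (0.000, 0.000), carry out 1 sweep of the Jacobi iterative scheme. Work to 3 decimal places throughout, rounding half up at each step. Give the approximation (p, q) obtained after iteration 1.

Iteration 1:
  p = (-10 - (3.1)·0.000) / (7.1) = -1.408
  q = (-2 - (4)·0.000) / (6) = -0.333

(-1.408, -0.333)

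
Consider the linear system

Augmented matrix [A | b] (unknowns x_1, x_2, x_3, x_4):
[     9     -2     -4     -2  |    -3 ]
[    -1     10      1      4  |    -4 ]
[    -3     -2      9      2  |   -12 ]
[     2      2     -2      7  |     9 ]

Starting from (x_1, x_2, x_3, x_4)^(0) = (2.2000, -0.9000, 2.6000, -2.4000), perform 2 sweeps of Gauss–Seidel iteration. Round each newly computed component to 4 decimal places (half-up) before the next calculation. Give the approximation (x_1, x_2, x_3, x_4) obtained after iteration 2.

(-0.3606, -0.7545, -1.8371, 1.0794)

Iteration 1:
  x_1 = (-3 - (-2)·-0.9000 - (-4)·2.6000 - (-2)·-2.4000) / (9) = 0.0889
  x_2 = (-4 - (-1)·0.0889 - (1)·2.6000 - (4)·-2.4000) / (10) = 0.3089
  x_3 = (-12 - (-3)·0.0889 - (-2)·0.3089 - (2)·-2.4000) / (9) = -0.7017
  x_4 = (9 - (2)·0.0889 - (2)·0.3089 - (-2)·-0.7017) / (7) = 0.9716
Iteration 2:
  x_1 = (-3 - (-2)·0.3089 - (-4)·-0.7017 - (-2)·0.9716) / (9) = -0.3606
  x_2 = (-4 - (-1)·-0.3606 - (1)·-0.7017 - (4)·0.9716) / (10) = -0.7545
  x_3 = (-12 - (-3)·-0.3606 - (-2)·-0.7545 - (2)·0.9716) / (9) = -1.8371
  x_4 = (9 - (2)·-0.3606 - (2)·-0.7545 - (-2)·-1.8371) / (7) = 1.0794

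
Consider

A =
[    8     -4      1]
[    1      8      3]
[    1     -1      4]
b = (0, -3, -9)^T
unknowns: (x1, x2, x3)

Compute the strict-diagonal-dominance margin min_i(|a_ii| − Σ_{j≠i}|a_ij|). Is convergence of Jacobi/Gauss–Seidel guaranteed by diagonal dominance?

row 1: |8| − (4+1) = 3
row 2: |8| − (1+3) = 4
row 3: |4| − (1+1) = 2
minimum over rows = 2 → strictly diagonally dominant (convergence guaranteed)

2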